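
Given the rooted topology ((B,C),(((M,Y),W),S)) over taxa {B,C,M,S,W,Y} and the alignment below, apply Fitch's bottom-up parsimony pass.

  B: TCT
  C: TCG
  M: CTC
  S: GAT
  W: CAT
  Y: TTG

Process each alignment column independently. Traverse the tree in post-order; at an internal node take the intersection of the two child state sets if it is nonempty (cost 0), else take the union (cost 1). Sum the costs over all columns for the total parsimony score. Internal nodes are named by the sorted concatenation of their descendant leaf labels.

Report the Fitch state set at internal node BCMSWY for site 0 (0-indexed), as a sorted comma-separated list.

site 0, node BC: B={T} ∩ C={T} → {T} (+0)
site 0, node MY: M={C} ∪ Y={T} → {C,T} (+1)
site 0, node MWY: MY={C,T} ∩ W={C} → {C} (+0)
site 0, node MSWY: MWY={C} ∪ S={G} → {C,G} (+1)
site 0, node BCMSWY: BC={T} ∪ MSWY={C,G} → {C,G,T} (+1)
site 1, node BC: B={C} ∩ C={C} → {C} (+0)
site 1, node MY: M={T} ∩ Y={T} → {T} (+0)
site 1, node MWY: MY={T} ∪ W={A} → {A,T} (+1)
site 1, node MSWY: MWY={A,T} ∩ S={A} → {A} (+0)
site 1, node BCMSWY: BC={C} ∪ MSWY={A} → {A,C} (+1)
site 2, node BC: B={T} ∪ C={G} → {G,T} (+1)
site 2, node MY: M={C} ∪ Y={G} → {C,G} (+1)
site 2, node MWY: MY={C,G} ∪ W={T} → {C,G,T} (+1)
site 2, node MSWY: MWY={C,G,T} ∩ S={T} → {T} (+0)
site 2, node BCMSWY: BC={G,T} ∩ MSWY={T} → {T} (+0)
per-site changes: [3, 2, 3]; total = 8

C,G,T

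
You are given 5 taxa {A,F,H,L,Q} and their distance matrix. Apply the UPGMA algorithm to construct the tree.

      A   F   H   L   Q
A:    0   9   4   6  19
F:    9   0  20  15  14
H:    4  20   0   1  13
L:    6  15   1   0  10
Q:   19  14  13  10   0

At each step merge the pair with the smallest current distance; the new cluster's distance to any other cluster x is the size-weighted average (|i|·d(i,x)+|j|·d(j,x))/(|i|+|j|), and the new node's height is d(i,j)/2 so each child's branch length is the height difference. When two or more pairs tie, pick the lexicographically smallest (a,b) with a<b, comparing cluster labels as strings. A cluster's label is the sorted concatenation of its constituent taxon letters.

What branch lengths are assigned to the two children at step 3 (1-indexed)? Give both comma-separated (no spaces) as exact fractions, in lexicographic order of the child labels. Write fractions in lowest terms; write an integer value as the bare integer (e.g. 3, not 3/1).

9/2,7

1. join H+L (d=1) ⇒ HL; edges |H|=1/2, |L|=1/2
  updated: d(A,HL)=5, d(F,HL)=35/2, d(HL,Q)=23/2
2. join A+HL (d=5) ⇒ AHL; edges |A|=5/2, |HL|=2
  updated: d(AHL,F)=44/3, d(AHL,Q)=14
3. join AHL+Q (d=14) ⇒ AHLQ; edges |AHL|=9/2, |Q|=7
  updated: d(AHLQ,F)=29/2
4. join AHLQ+F (d=29/2) ⇒ AFHLQ; edges |AHLQ|=1/4, |F|=29/4
final tree: (((A:5/2,(H:1/2,L:1/2):2):9/2,Q:7):1/4,F:29/4)
total length: 49/2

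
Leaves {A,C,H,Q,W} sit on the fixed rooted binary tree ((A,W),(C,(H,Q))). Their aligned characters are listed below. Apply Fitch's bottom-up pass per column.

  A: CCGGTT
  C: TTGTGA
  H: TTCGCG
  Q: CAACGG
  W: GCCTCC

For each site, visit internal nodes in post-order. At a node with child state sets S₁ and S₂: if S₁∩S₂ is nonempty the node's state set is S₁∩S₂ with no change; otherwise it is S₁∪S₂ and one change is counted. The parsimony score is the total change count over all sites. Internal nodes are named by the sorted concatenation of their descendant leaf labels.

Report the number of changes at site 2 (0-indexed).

AW@0: {C} ∪ {G} = {C,G} (union, +1)
HQ@0: {T} ∪ {C} = {C,T} (union, +1)
CHQ@0: {T} ∩ {C,T} = {T} (intersection, +0)
ACHQW@0: {C,G} ∪ {T} = {C,G,T} (union, +1)
AW@1: {C} ∩ {C} = {C} (intersection, +0)
HQ@1: {T} ∪ {A} = {A,T} (union, +1)
CHQ@1: {T} ∩ {A,T} = {T} (intersection, +0)
ACHQW@1: {C} ∪ {T} = {C,T} (union, +1)
AW@2: {G} ∪ {C} = {C,G} (union, +1)
HQ@2: {C} ∪ {A} = {A,C} (union, +1)
CHQ@2: {G} ∪ {A,C} = {A,C,G} (union, +1)
ACHQW@2: {C,G} ∩ {A,C,G} = {C,G} (intersection, +0)
AW@3: {G} ∪ {T} = {G,T} (union, +1)
HQ@3: {G} ∪ {C} = {C,G} (union, +1)
CHQ@3: {T} ∪ {C,G} = {C,G,T} (union, +1)
ACHQW@3: {G,T} ∩ {C,G,T} = {G,T} (intersection, +0)
AW@4: {T} ∪ {C} = {C,T} (union, +1)
HQ@4: {C} ∪ {G} = {C,G} (union, +1)
CHQ@4: {G} ∩ {C,G} = {G} (intersection, +0)
ACHQW@4: {C,T} ∪ {G} = {C,G,T} (union, +1)
AW@5: {T} ∪ {C} = {C,T} (union, +1)
HQ@5: {G} ∩ {G} = {G} (intersection, +0)
CHQ@5: {A} ∪ {G} = {A,G} (union, +1)
ACHQW@5: {C,T} ∪ {A,G} = {A,C,G,T} (union, +1)
per-site changes: [3, 2, 3, 3, 3, 3]; total = 17

3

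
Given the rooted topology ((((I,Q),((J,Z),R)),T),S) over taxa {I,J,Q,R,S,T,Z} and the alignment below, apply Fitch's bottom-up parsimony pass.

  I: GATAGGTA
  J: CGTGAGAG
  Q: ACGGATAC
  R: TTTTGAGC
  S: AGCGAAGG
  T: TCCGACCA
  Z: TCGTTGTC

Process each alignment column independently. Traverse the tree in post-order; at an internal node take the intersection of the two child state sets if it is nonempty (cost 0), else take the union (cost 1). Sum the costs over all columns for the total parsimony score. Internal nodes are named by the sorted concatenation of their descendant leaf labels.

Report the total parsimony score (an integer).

30

IQ@0: {G} ∪ {A} = {A,G} (union, +1)
JZ@0: {C} ∪ {T} = {C,T} (union, +1)
JRZ@0: {C,T} ∩ {T} = {T} (intersection, +0)
IJQRZ@0: {A,G} ∪ {T} = {A,G,T} (union, +1)
IJQRTZ@0: {A,G,T} ∩ {T} = {T} (intersection, +0)
IJQRSTZ@0: {T} ∪ {A} = {A,T} (union, +1)
IQ@1: {A} ∪ {C} = {A,C} (union, +1)
JZ@1: {G} ∪ {C} = {C,G} (union, +1)
JRZ@1: {C,G} ∪ {T} = {C,G,T} (union, +1)
IJQRZ@1: {A,C} ∩ {C,G,T} = {C} (intersection, +0)
IJQRTZ@1: {C} ∩ {C} = {C} (intersection, +0)
IJQRSTZ@1: {C} ∪ {G} = {C,G} (union, +1)
IQ@2: {T} ∪ {G} = {G,T} (union, +1)
JZ@2: {T} ∪ {G} = {G,T} (union, +1)
JRZ@2: {G,T} ∩ {T} = {T} (intersection, +0)
IJQRZ@2: {G,T} ∩ {T} = {T} (intersection, +0)
IJQRTZ@2: {T} ∪ {C} = {C,T} (union, +1)
IJQRSTZ@2: {C,T} ∩ {C} = {C} (intersection, +0)
IQ@3: {A} ∪ {G} = {A,G} (union, +1)
JZ@3: {G} ∪ {T} = {G,T} (union, +1)
JRZ@3: {G,T} ∩ {T} = {T} (intersection, +0)
IJQRZ@3: {A,G} ∪ {T} = {A,G,T} (union, +1)
IJQRTZ@3: {A,G,T} ∩ {G} = {G} (intersection, +0)
IJQRSTZ@3: {G} ∩ {G} = {G} (intersection, +0)
IQ@4: {G} ∪ {A} = {A,G} (union, +1)
JZ@4: {A} ∪ {T} = {A,T} (union, +1)
JRZ@4: {A,T} ∪ {G} = {A,G,T} (union, +1)
IJQRZ@4: {A,G} ∩ {A,G,T} = {A,G} (intersection, +0)
IJQRTZ@4: {A,G} ∩ {A} = {A} (intersection, +0)
IJQRSTZ@4: {A} ∩ {A} = {A} (intersection, +0)
IQ@5: {G} ∪ {T} = {G,T} (union, +1)
JZ@5: {G} ∩ {G} = {G} (intersection, +0)
JRZ@5: {G} ∪ {A} = {A,G} (union, +1)
IJQRZ@5: {G,T} ∩ {A,G} = {G} (intersection, +0)
IJQRTZ@5: {G} ∪ {C} = {C,G} (union, +1)
IJQRSTZ@5: {C,G} ∪ {A} = {A,C,G} (union, +1)
IQ@6: {T} ∪ {A} = {A,T} (union, +1)
JZ@6: {A} ∪ {T} = {A,T} (union, +1)
JRZ@6: {A,T} ∪ {G} = {A,G,T} (union, +1)
IJQRZ@6: {A,T} ∩ {A,G,T} = {A,T} (intersection, +0)
IJQRTZ@6: {A,T} ∪ {C} = {A,C,T} (union, +1)
IJQRSTZ@6: {A,C,T} ∪ {G} = {A,C,G,T} (union, +1)
IQ@7: {A} ∪ {C} = {A,C} (union, +1)
JZ@7: {G} ∪ {C} = {C,G} (union, +1)
JRZ@7: {C,G} ∩ {C} = {C} (intersection, +0)
IJQRZ@7: {A,C} ∩ {C} = {C} (intersection, +0)
IJQRTZ@7: {C} ∪ {A} = {A,C} (union, +1)
IJQRSTZ@7: {A,C} ∪ {G} = {A,C,G} (union, +1)
per-site changes: [4, 4, 3, 3, 3, 4, 5, 4]; total = 30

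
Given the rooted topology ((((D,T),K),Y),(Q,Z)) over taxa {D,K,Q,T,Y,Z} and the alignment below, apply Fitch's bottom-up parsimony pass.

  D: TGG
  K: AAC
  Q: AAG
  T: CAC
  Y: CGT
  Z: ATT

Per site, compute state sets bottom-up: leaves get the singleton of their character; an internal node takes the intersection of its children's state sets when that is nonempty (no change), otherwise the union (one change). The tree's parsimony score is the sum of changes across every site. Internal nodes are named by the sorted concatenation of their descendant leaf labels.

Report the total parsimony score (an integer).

9

site 0, node DT: D={T} ∪ T={C} → {C,T} (+1)
site 0, node DKT: DT={C,T} ∪ K={A} → {A,C,T} (+1)
site 0, node DKTY: DKT={A,C,T} ∩ Y={C} → {C} (+0)
site 0, node QZ: Q={A} ∩ Z={A} → {A} (+0)
site 0, node DKQTYZ: DKTY={C} ∪ QZ={A} → {A,C} (+1)
site 1, node DT: D={G} ∪ T={A} → {A,G} (+1)
site 1, node DKT: DT={A,G} ∩ K={A} → {A} (+0)
site 1, node DKTY: DKT={A} ∪ Y={G} → {A,G} (+1)
site 1, node QZ: Q={A} ∪ Z={T} → {A,T} (+1)
site 1, node DKQTYZ: DKTY={A,G} ∩ QZ={A,T} → {A} (+0)
site 2, node DT: D={G} ∪ T={C} → {C,G} (+1)
site 2, node DKT: DT={C,G} ∩ K={C} → {C} (+0)
site 2, node DKTY: DKT={C} ∪ Y={T} → {C,T} (+1)
site 2, node QZ: Q={G} ∪ Z={T} → {G,T} (+1)
site 2, node DKQTYZ: DKTY={C,T} ∩ QZ={G,T} → {T} (+0)
per-site changes: [3, 3, 3]; total = 9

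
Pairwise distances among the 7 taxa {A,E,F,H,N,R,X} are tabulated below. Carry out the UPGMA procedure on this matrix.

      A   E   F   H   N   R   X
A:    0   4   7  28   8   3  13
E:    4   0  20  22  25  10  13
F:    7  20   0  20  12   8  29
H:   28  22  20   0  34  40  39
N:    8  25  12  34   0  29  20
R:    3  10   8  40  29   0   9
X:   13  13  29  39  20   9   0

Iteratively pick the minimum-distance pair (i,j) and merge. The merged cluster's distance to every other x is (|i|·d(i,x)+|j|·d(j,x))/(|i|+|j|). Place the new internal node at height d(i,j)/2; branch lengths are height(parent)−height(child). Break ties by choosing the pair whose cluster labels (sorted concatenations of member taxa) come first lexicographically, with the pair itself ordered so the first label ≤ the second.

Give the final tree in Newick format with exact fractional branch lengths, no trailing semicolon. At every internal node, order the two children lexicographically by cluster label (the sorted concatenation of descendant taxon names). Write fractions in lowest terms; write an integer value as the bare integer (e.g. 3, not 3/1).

((((((A:3/2,R:3/2):2,E:7/2):7/3,F:35/6):13/6,X:8):7/5,N:47/5):117/20,H:61/4)

step 1: merge (A,R) at d=3; branch lengths A→3/2, R→3/2; new cluster AR
  updated: d(AR,E)=7, d(AR,F)=15/2, d(AR,H)=34, d(AR,N)=37/2, d(AR,X)=11
step 2: merge (AR,E) at d=7; branch lengths AR→2, E→7/2; new cluster AER
  updated: d(AER,F)=35/3, d(AER,H)=30, d(AER,N)=62/3, d(AER,X)=35/3
step 3: merge (AER,F) at d=35/3; branch lengths AER→7/3, F→35/6; new cluster AEFR
  updated: d(AEFR,H)=55/2, d(AEFR,N)=37/2, d(AEFR,X)=16
step 4: merge (AEFR,X) at d=16; branch lengths AEFR→13/6, X→8; new cluster AEFRX
  updated: d(AEFRX,H)=149/5, d(AEFRX,N)=94/5
step 5: merge (AEFRX,N) at d=94/5; branch lengths AEFRX→7/5, N→47/5; new cluster AEFNRX
  updated: d(AEFNRX,H)=61/2
step 6: merge (AEFNRX,H) at d=61/2; branch lengths AEFNRX→117/20, H→61/4; new cluster AEFHNRX
final tree: ((((((A:3/2,R:3/2):2,E:7/2):7/3,F:35/6):13/6,X:8):7/5,N:47/5):117/20,H:61/4)
total length: 881/15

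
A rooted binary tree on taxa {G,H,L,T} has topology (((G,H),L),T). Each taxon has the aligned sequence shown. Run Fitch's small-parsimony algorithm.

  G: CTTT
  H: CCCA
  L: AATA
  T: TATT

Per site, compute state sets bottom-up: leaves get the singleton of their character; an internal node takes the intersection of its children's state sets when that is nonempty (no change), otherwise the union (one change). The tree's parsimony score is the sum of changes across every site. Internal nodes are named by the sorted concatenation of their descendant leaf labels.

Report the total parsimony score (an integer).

site 0, node GH: G={C} ∩ H={C} → {C} (+0)
site 0, node GHL: GH={C} ∪ L={A} → {A,C} (+1)
site 0, node GHLT: GHL={A,C} ∪ T={T} → {A,C,T} (+1)
site 1, node GH: G={T} ∪ H={C} → {C,T} (+1)
site 1, node GHL: GH={C,T} ∪ L={A} → {A,C,T} (+1)
site 1, node GHLT: GHL={A,C,T} ∩ T={A} → {A} (+0)
site 2, node GH: G={T} ∪ H={C} → {C,T} (+1)
site 2, node GHL: GH={C,T} ∩ L={T} → {T} (+0)
site 2, node GHLT: GHL={T} ∩ T={T} → {T} (+0)
site 3, node GH: G={T} ∪ H={A} → {A,T} (+1)
site 3, node GHL: GH={A,T} ∩ L={A} → {A} (+0)
site 3, node GHLT: GHL={A} ∪ T={T} → {A,T} (+1)
per-site changes: [2, 2, 1, 2]; total = 7

7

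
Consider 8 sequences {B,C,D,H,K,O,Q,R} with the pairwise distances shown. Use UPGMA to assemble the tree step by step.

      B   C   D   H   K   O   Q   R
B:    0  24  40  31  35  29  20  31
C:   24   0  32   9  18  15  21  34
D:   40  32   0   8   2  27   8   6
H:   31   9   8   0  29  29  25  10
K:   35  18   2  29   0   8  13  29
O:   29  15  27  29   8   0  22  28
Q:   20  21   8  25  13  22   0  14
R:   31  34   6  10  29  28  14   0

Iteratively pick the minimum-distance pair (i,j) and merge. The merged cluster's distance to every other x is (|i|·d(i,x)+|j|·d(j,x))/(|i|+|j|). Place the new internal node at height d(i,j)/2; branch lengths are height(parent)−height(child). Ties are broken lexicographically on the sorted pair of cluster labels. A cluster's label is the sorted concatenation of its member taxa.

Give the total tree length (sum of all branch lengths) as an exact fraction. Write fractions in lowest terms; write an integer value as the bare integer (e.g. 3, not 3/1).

iteration 1: select D,K (d=2); attach at lengths (1, 1); label the merged cluster DK
  updated: d(B,DK)=75/2, d(C,DK)=25, d(DK,H)=37/2, d(DK,O)=35/2, d(DK,Q)=21/2, d(DK,R)=35/2
iteration 2: select C,H (d=9); attach at lengths (9/2, 9/2); label the merged cluster CH
  updated: d(B,CH)=55/2, d(CH,DK)=87/4, d(CH,O)=22, d(CH,Q)=23, d(CH,R)=22
iteration 3: select DK,Q (d=21/2); attach at lengths (17/4, 21/4); label the merged cluster DKQ
  updated: d(B,DKQ)=95/3, d(CH,DKQ)=133/6, d(DKQ,O)=19, d(DKQ,R)=49/3
iteration 4: select DKQ,R (d=49/3); attach at lengths (35/12, 49/6); label the merged cluster DKQR
  updated: d(B,DKQR)=63/2, d(CH,DKQR)=177/8, d(DKQR,O)=85/4
iteration 5: select DKQR,O (d=85/4); attach at lengths (59/24, 85/8); label the merged cluster DKOQR
  updated: d(B,DKOQR)=31, d(CH,DKOQR)=221/10
iteration 6: select CH,DKOQR (d=221/10); attach at lengths (131/20, 17/40); label the merged cluster CDHKOQR
  updated: d(B,CDHKOQR)=30
iteration 7: select B,CDHKOQR (d=30); attach at lengths (15, 79/20); label the merged cluster BCDHKOQR
final tree: (B:15,((C:9/2,H:9/2):131/20,((((D:1,K:1):17/4,Q:21/4):35/12,R:49/6):59/24,O:85/8):17/40):79/20)
total length: 8471/120

8471/120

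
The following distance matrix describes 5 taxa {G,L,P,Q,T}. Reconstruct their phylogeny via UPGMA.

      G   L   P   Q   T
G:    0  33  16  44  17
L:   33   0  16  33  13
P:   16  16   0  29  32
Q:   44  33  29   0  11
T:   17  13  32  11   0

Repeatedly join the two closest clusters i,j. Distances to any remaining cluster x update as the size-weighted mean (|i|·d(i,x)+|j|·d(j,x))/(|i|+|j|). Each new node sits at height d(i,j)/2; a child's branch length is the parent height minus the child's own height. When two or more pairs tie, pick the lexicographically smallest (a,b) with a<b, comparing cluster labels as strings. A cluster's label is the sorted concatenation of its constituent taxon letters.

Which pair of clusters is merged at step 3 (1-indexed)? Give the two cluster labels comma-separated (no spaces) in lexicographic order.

step 1: merge (Q,T) at d=11; branch lengths Q→11/2, T→11/2; new cluster QT
  updated: d(G,QT)=61/2, d(L,QT)=23, d(P,QT)=61/2
step 2: merge (G,P) at d=16; branch lengths G→8, P→8; new cluster GP
  updated: d(GP,L)=49/2, d(GP,QT)=61/2
step 3: merge (L,QT) at d=23; branch lengths L→23/2, QT→6; new cluster LQT
  updated: d(GP,LQT)=57/2
step 4: merge (GP,LQT) at d=57/2; branch lengths GP→25/4, LQT→11/4; new cluster GLPQT
final tree: ((G:8,P:8):25/4,(L:23/2,(Q:11/2,T:11/2):6):11/4)
total length: 107/2

L,QT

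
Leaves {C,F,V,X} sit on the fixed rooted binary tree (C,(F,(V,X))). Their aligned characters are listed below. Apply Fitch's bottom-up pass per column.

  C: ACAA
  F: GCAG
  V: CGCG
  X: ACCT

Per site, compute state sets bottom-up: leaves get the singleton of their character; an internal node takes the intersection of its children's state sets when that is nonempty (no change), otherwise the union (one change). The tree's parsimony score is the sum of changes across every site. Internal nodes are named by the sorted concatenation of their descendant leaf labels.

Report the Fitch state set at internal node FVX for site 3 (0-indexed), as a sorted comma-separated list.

G

[col 0] VX: children V:{C}, X:{A} ∪→ {A,C}; cost 1
[col 0] FVX: children F:{G}, VX:{A,C} ∪→ {A,C,G}; cost 1
[col 0] CFVX: children C:{A}, FVX:{A,C,G} ∩→ {A}; cost 0
[col 1] VX: children V:{G}, X:{C} ∪→ {C,G}; cost 1
[col 1] FVX: children F:{C}, VX:{C,G} ∩→ {C}; cost 0
[col 1] CFVX: children C:{C}, FVX:{C} ∩→ {C}; cost 0
[col 2] VX: children V:{C}, X:{C} ∩→ {C}; cost 0
[col 2] FVX: children F:{A}, VX:{C} ∪→ {A,C}; cost 1
[col 2] CFVX: children C:{A}, FVX:{A,C} ∩→ {A}; cost 0
[col 3] VX: children V:{G}, X:{T} ∪→ {G,T}; cost 1
[col 3] FVX: children F:{G}, VX:{G,T} ∩→ {G}; cost 0
[col 3] CFVX: children C:{A}, FVX:{G} ∪→ {A,G}; cost 1
per-site changes: [2, 1, 1, 2]; total = 6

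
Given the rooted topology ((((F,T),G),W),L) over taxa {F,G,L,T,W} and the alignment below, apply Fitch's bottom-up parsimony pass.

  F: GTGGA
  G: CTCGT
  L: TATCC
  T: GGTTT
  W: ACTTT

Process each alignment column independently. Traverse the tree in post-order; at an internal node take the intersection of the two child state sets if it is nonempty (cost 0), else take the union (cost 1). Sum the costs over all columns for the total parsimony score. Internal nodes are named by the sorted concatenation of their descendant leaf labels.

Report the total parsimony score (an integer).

13

[col 0] FT: children F:{G}, T:{G} ∩→ {G}; cost 0
[col 0] FGT: children FT:{G}, G:{C} ∪→ {C,G}; cost 1
[col 0] FGTW: children FGT:{C,G}, W:{A} ∪→ {A,C,G}; cost 1
[col 0] FGLTW: children FGTW:{A,C,G}, L:{T} ∪→ {A,C,G,T}; cost 1
[col 1] FT: children F:{T}, T:{G} ∪→ {G,T}; cost 1
[col 1] FGT: children FT:{G,T}, G:{T} ∩→ {T}; cost 0
[col 1] FGTW: children FGT:{T}, W:{C} ∪→ {C,T}; cost 1
[col 1] FGLTW: children FGTW:{C,T}, L:{A} ∪→ {A,C,T}; cost 1
[col 2] FT: children F:{G}, T:{T} ∪→ {G,T}; cost 1
[col 2] FGT: children FT:{G,T}, G:{C} ∪→ {C,G,T}; cost 1
[col 2] FGTW: children FGT:{C,G,T}, W:{T} ∩→ {T}; cost 0
[col 2] FGLTW: children FGTW:{T}, L:{T} ∩→ {T}; cost 0
[col 3] FT: children F:{G}, T:{T} ∪→ {G,T}; cost 1
[col 3] FGT: children FT:{G,T}, G:{G} ∩→ {G}; cost 0
[col 3] FGTW: children FGT:{G}, W:{T} ∪→ {G,T}; cost 1
[col 3] FGLTW: children FGTW:{G,T}, L:{C} ∪→ {C,G,T}; cost 1
[col 4] FT: children F:{A}, T:{T} ∪→ {A,T}; cost 1
[col 4] FGT: children FT:{A,T}, G:{T} ∩→ {T}; cost 0
[col 4] FGTW: children FGT:{T}, W:{T} ∩→ {T}; cost 0
[col 4] FGLTW: children FGTW:{T}, L:{C} ∪→ {C,T}; cost 1
per-site changes: [3, 3, 2, 3, 2]; total = 13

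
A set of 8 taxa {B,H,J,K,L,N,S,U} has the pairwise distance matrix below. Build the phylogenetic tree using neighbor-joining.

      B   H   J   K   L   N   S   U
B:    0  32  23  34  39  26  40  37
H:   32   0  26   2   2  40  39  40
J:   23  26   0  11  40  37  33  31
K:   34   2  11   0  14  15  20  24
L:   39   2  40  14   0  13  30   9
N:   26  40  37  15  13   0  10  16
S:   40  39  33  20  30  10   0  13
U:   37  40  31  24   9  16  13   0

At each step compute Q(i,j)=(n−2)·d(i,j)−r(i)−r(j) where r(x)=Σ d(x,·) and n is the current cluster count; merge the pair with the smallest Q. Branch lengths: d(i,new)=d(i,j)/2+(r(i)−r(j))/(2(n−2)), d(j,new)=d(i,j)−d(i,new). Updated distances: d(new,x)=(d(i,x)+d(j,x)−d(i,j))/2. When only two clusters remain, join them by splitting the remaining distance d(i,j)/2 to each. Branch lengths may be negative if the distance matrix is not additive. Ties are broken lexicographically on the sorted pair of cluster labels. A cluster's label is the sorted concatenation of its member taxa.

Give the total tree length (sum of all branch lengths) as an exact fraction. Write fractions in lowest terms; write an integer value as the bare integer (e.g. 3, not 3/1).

72

step 1: merge (H,L) at d=2, Q=-316; branch lengths H→23/6, L→-11/6; new cluster HL
  updated: d(B,HL)=69/2, d(HL,J)=32, d(HL,K)=7, d(HL,N)=51/2, d(HL,S)=67/2, d(HL,U)=47/2
step 2: merge (B,J) at d=23, Q=-493/2; branch lengths B→57/4, J→35/4; new cluster BJ
  updated: d(BJ,HL)=87/4, d(BJ,K)=11, d(BJ,N)=20, d(BJ,S)=25, d(BJ,U)=45/2
step 3: merge (HL,K) at d=7, Q=-641/4; branch lengths HL→249/32, K→-25/32; new cluster HKL
  updated: d(BJ,HKL)=103/8, d(HKL,N)=67/4, d(HKL,S)=93/4, d(HKL,U)=81/4
step 4: merge (BJ,HKL) at d=103/8, Q=-919/8; branch lengths BJ→367/48, HKL→251/48; new cluster BHJKL
  updated: d(BHJKL,N)=191/16, d(BHJKL,S)=283/16, d(BHJKL,U)=239/16
step 5: merge (BHJKL,N) at d=191/16, Q=-469/8; branch lengths BHJKL→61/8, N→69/16; new cluster BHJKLN
  updated: d(BHJKLN,S)=63/8, d(BHJKLN,U)=19/2
step 6: merge (BHJKLN,S) at d=63/8, Q=-243/8; branch lengths BHJKLN→35/16, S→91/16; new cluster BHJKLNS
  updated: d(BHJKLNS,U)=117/16
step 7: merge (BHJKLNS,U) at d=117/16; branch lengths BHJKLNS→117/32, U→117/32; new cluster BHJKLNSU
final tree: (((((B:57/4,J:35/4):367/48,((H:23/6,L:-11/6):249/32,K:-25/32):251/48):61/8,N:69/16):35/16,S:91/16):117/32,U:117/32)
total length: 72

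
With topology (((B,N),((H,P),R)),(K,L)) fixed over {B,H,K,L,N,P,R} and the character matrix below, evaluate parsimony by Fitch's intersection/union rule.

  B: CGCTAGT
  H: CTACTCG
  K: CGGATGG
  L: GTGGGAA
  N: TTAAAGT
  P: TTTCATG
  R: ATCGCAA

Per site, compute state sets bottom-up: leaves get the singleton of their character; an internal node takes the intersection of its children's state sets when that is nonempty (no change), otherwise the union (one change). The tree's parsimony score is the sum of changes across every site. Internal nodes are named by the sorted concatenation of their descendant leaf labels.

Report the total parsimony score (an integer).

25

BN@0: {C} ∪ {T} = {C,T} (union, +1)
HP@0: {C} ∪ {T} = {C,T} (union, +1)
HPR@0: {C,T} ∪ {A} = {A,C,T} (union, +1)
BHNPR@0: {C,T} ∩ {A,C,T} = {C,T} (intersection, +0)
KL@0: {C} ∪ {G} = {C,G} (union, +1)
BHKLNPR@0: {C,T} ∩ {C,G} = {C} (intersection, +0)
BN@1: {G} ∪ {T} = {G,T} (union, +1)
HP@1: {T} ∩ {T} = {T} (intersection, +0)
HPR@1: {T} ∩ {T} = {T} (intersection, +0)
BHNPR@1: {G,T} ∩ {T} = {T} (intersection, +0)
KL@1: {G} ∪ {T} = {G,T} (union, +1)
BHKLNPR@1: {T} ∩ {G,T} = {T} (intersection, +0)
BN@2: {C} ∪ {A} = {A,C} (union, +1)
HP@2: {A} ∪ {T} = {A,T} (union, +1)
HPR@2: {A,T} ∪ {C} = {A,C,T} (union, +1)
BHNPR@2: {A,C} ∩ {A,C,T} = {A,C} (intersection, +0)
KL@2: {G} ∩ {G} = {G} (intersection, +0)
BHKLNPR@2: {A,C} ∪ {G} = {A,C,G} (union, +1)
BN@3: {T} ∪ {A} = {A,T} (union, +1)
HP@3: {C} ∩ {C} = {C} (intersection, +0)
HPR@3: {C} ∪ {G} = {C,G} (union, +1)
BHNPR@3: {A,T} ∪ {C,G} = {A,C,G,T} (union, +1)
KL@3: {A} ∪ {G} = {A,G} (union, +1)
BHKLNPR@3: {A,C,G,T} ∩ {A,G} = {A,G} (intersection, +0)
BN@4: {A} ∩ {A} = {A} (intersection, +0)
HP@4: {T} ∪ {A} = {A,T} (union, +1)
HPR@4: {A,T} ∪ {C} = {A,C,T} (union, +1)
BHNPR@4: {A} ∩ {A,C,T} = {A} (intersection, +0)
KL@4: {T} ∪ {G} = {G,T} (union, +1)
BHKLNPR@4: {A} ∪ {G,T} = {A,G,T} (union, +1)
BN@5: {G} ∩ {G} = {G} (intersection, +0)
HP@5: {C} ∪ {T} = {C,T} (union, +1)
HPR@5: {C,T} ∪ {A} = {A,C,T} (union, +1)
BHNPR@5: {G} ∪ {A,C,T} = {A,C,G,T} (union, +1)
KL@5: {G} ∪ {A} = {A,G} (union, +1)
BHKLNPR@5: {A,C,G,T} ∩ {A,G} = {A,G} (intersection, +0)
BN@6: {T} ∩ {T} = {T} (intersection, +0)
HP@6: {G} ∩ {G} = {G} (intersection, +0)
HPR@6: {G} ∪ {A} = {A,G} (union, +1)
BHNPR@6: {T} ∪ {A,G} = {A,G,T} (union, +1)
KL@6: {G} ∪ {A} = {A,G} (union, +1)
BHKLNPR@6: {A,G,T} ∩ {A,G} = {A,G} (intersection, +0)
per-site changes: [4, 2, 4, 4, 4, 4, 3]; total = 25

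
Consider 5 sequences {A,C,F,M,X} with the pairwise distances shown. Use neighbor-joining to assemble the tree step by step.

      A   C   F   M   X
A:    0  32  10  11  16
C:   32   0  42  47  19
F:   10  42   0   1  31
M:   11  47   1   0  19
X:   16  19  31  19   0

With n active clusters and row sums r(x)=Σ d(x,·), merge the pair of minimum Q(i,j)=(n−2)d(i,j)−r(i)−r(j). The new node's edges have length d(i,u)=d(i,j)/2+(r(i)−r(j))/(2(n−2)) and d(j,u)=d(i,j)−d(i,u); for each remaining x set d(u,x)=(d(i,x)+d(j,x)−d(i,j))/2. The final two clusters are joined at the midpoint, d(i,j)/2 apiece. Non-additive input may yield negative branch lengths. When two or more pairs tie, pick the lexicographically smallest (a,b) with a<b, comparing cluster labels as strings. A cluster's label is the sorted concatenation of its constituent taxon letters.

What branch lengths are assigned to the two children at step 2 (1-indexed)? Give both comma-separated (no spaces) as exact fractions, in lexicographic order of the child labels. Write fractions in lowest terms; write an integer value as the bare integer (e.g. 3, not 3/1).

1. join C+X (d=19, Q=-168) ⇒ CX; edges |C|=56/3, |X|=1/3
  updated: d(A,CX)=29/2, d(CX,F)=27, d(CX,M)=47/2
2. join A+CX (d=29/2, Q=-143/2) ⇒ ACX; edges |A|=-1/8, |CX|=117/8
  updated: d(ACX,F)=45/4, d(ACX,M)=10
3. join ACX+F (d=45/4, Q=-89/4) ⇒ ACFX; edges |ACX|=81/8, |F|=9/8
  updated: d(ACFX,M)=-1/8
4. join ACFX+M (d=-1/8) ⇒ ACFMX; edges |ACFX|=-1/16, |M|=-1/16
final tree: (((A:-1/8,(C:56/3,X:1/3):117/8):81/8,F:9/8):-1/16,M:-1/16)
total length: 357/8

-1/8,117/8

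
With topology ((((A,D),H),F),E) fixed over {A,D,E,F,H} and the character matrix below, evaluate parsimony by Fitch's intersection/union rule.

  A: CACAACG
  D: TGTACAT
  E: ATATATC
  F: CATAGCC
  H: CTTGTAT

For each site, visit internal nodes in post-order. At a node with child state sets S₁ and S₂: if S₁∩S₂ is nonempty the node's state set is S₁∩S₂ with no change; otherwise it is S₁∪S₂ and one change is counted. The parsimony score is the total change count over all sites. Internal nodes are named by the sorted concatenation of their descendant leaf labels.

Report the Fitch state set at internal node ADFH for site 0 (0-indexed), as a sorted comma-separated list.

AD@0: {C} ∪ {T} = {C,T} (union, +1)
ADH@0: {C,T} ∩ {C} = {C} (intersection, +0)
ADFH@0: {C} ∩ {C} = {C} (intersection, +0)
ADEFH@0: {C} ∪ {A} = {A,C} (union, +1)
AD@1: {A} ∪ {G} = {A,G} (union, +1)
ADH@1: {A,G} ∪ {T} = {A,G,T} (union, +1)
ADFH@1: {A,G,T} ∩ {A} = {A} (intersection, +0)
ADEFH@1: {A} ∪ {T} = {A,T} (union, +1)
AD@2: {C} ∪ {T} = {C,T} (union, +1)
ADH@2: {C,T} ∩ {T} = {T} (intersection, +0)
ADFH@2: {T} ∩ {T} = {T} (intersection, +0)
ADEFH@2: {T} ∪ {A} = {A,T} (union, +1)
AD@3: {A} ∩ {A} = {A} (intersection, +0)
ADH@3: {A} ∪ {G} = {A,G} (union, +1)
ADFH@3: {A,G} ∩ {A} = {A} (intersection, +0)
ADEFH@3: {A} ∪ {T} = {A,T} (union, +1)
AD@4: {A} ∪ {C} = {A,C} (union, +1)
ADH@4: {A,C} ∪ {T} = {A,C,T} (union, +1)
ADFH@4: {A,C,T} ∪ {G} = {A,C,G,T} (union, +1)
ADEFH@4: {A,C,G,T} ∩ {A} = {A} (intersection, +0)
AD@5: {C} ∪ {A} = {A,C} (union, +1)
ADH@5: {A,C} ∩ {A} = {A} (intersection, +0)
ADFH@5: {A} ∪ {C} = {A,C} (union, +1)
ADEFH@5: {A,C} ∪ {T} = {A,C,T} (union, +1)
AD@6: {G} ∪ {T} = {G,T} (union, +1)
ADH@6: {G,T} ∩ {T} = {T} (intersection, +0)
ADFH@6: {T} ∪ {C} = {C,T} (union, +1)
ADEFH@6: {C,T} ∩ {C} = {C} (intersection, +0)
per-site changes: [2, 3, 2, 2, 3, 3, 2]; total = 17

C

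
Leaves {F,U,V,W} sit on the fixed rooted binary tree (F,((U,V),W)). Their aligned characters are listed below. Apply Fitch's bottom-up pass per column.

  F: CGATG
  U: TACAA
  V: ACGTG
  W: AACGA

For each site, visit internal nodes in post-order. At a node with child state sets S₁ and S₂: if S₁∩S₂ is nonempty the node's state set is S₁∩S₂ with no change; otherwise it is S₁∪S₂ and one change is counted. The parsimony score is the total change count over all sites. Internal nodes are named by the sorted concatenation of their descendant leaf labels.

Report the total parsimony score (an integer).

10

[col 0] UV: children U:{T}, V:{A} ∪→ {A,T}; cost 1
[col 0] UVW: children UV:{A,T}, W:{A} ∩→ {A}; cost 0
[col 0] FUVW: children F:{C}, UVW:{A} ∪→ {A,C}; cost 1
[col 1] UV: children U:{A}, V:{C} ∪→ {A,C}; cost 1
[col 1] UVW: children UV:{A,C}, W:{A} ∩→ {A}; cost 0
[col 1] FUVW: children F:{G}, UVW:{A} ∪→ {A,G}; cost 1
[col 2] UV: children U:{C}, V:{G} ∪→ {C,G}; cost 1
[col 2] UVW: children UV:{C,G}, W:{C} ∩→ {C}; cost 0
[col 2] FUVW: children F:{A}, UVW:{C} ∪→ {A,C}; cost 1
[col 3] UV: children U:{A}, V:{T} ∪→ {A,T}; cost 1
[col 3] UVW: children UV:{A,T}, W:{G} ∪→ {A,G,T}; cost 1
[col 3] FUVW: children F:{T}, UVW:{A,G,T} ∩→ {T}; cost 0
[col 4] UV: children U:{A}, V:{G} ∪→ {A,G}; cost 1
[col 4] UVW: children UV:{A,G}, W:{A} ∩→ {A}; cost 0
[col 4] FUVW: children F:{G}, UVW:{A} ∪→ {A,G}; cost 1
per-site changes: [2, 2, 2, 2, 2]; total = 10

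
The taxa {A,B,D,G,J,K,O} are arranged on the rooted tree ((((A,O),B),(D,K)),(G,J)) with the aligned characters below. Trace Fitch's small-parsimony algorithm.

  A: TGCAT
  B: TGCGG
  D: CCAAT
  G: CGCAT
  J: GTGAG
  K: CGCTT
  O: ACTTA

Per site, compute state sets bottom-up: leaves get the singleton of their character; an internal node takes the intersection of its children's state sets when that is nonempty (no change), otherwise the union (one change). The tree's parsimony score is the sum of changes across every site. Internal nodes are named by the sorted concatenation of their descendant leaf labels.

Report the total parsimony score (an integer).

15

AO@0: {T} ∪ {A} = {A,T} (union, +1)
ABO@0: {A,T} ∩ {T} = {T} (intersection, +0)
DK@0: {C} ∩ {C} = {C} (intersection, +0)
ABDKO@0: {T} ∪ {C} = {C,T} (union, +1)
GJ@0: {C} ∪ {G} = {C,G} (union, +1)
ABDGJKO@0: {C,T} ∩ {C,G} = {C} (intersection, +0)
AO@1: {G} ∪ {C} = {C,G} (union, +1)
ABO@1: {C,G} ∩ {G} = {G} (intersection, +0)
DK@1: {C} ∪ {G} = {C,G} (union, +1)
ABDKO@1: {G} ∩ {C,G} = {G} (intersection, +0)
GJ@1: {G} ∪ {T} = {G,T} (union, +1)
ABDGJKO@1: {G} ∩ {G,T} = {G} (intersection, +0)
AO@2: {C} ∪ {T} = {C,T} (union, +1)
ABO@2: {C,T} ∩ {C} = {C} (intersection, +0)
DK@2: {A} ∪ {C} = {A,C} (union, +1)
ABDKO@2: {C} ∩ {A,C} = {C} (intersection, +0)
GJ@2: {C} ∪ {G} = {C,G} (union, +1)
ABDGJKO@2: {C} ∩ {C,G} = {C} (intersection, +0)
AO@3: {A} ∪ {T} = {A,T} (union, +1)
ABO@3: {A,T} ∪ {G} = {A,G,T} (union, +1)
DK@3: {A} ∪ {T} = {A,T} (union, +1)
ABDKO@3: {A,G,T} ∩ {A,T} = {A,T} (intersection, +0)
GJ@3: {A} ∩ {A} = {A} (intersection, +0)
ABDGJKO@3: {A,T} ∩ {A} = {A} (intersection, +0)
AO@4: {T} ∪ {A} = {A,T} (union, +1)
ABO@4: {A,T} ∪ {G} = {A,G,T} (union, +1)
DK@4: {T} ∩ {T} = {T} (intersection, +0)
ABDKO@4: {A,G,T} ∩ {T} = {T} (intersection, +0)
GJ@4: {T} ∪ {G} = {G,T} (union, +1)
ABDGJKO@4: {T} ∩ {G,T} = {T} (intersection, +0)
per-site changes: [3, 3, 3, 3, 3]; total = 15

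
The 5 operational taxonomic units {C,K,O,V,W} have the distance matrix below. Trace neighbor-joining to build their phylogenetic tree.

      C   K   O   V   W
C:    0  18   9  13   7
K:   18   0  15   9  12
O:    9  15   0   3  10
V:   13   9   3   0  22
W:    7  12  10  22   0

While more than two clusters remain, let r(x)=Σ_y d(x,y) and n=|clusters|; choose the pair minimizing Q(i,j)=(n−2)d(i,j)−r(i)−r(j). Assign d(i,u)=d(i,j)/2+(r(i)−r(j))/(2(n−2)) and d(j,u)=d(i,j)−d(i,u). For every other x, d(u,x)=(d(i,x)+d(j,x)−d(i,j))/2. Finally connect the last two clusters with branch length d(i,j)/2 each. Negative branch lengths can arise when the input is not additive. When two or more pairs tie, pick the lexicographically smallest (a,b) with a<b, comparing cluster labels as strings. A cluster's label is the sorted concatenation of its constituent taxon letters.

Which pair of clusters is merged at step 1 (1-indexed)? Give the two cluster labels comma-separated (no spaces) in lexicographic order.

C,W

iteration 1: select C,W (d=7, Q=-77); attach at lengths (17/6, 25/6); label the merged cluster CW
  updated: d(CW,K)=23/2, d(CW,O)=6, d(CW,V)=14
iteration 2: select CW,K (d=23/2, Q=-44); attach at lengths (19/4, 27/4); label the merged cluster CKW
  updated: d(CKW,O)=19/4, d(CKW,V)=23/4
iteration 3: select CKW,O (d=19/4, Q=-27/2); attach at lengths (15/4, 1); label the merged cluster CKOW
  updated: d(CKOW,V)=2
iteration 4: select CKOW,V (d=2); attach at lengths (1, 1); label the merged cluster CKOVW
final tree: ((((C:17/6,W:25/6):19/4,K:27/4):15/4,O:1):1,V:1)
total length: 101/4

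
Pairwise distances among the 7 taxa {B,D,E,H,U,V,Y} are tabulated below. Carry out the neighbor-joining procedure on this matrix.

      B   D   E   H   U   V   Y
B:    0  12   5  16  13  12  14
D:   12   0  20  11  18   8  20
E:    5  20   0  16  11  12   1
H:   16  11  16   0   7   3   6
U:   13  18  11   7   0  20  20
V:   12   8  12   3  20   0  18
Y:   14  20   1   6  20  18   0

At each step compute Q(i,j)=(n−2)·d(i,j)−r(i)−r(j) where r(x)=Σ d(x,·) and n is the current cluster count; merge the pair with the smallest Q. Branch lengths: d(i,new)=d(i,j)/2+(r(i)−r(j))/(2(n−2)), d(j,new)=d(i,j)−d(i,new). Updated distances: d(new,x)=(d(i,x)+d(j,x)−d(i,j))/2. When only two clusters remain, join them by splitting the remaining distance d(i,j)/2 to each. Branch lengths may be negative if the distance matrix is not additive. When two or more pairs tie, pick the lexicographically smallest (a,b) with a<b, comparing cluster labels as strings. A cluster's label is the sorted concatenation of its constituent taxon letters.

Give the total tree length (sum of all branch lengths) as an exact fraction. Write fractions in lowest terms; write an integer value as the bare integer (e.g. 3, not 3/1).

1. join E+Y (d=1, Q=-139) ⇒ EY; edges |E|=-9/10, |Y|=19/10
  updated: d(B,EY)=9, d(D,EY)=39/2, d(EY,H)=21/2, d(EY,U)=15, d(EY,V)=29/2
2. join B+EY (d=9, Q=-189/2) ⇒ BEY; edges |B|=59/16, |EY|=85/16
  updated: d(BEY,D)=45/4, d(BEY,H)=35/4, d(BEY,U)=19/2, d(BEY,V)=35/4
3. join BEY+U (d=19/2, Q=-257/4) ⇒ BEUY; edges |BEY|=49/24, |U|=179/24
  updated: d(BEUY,D)=79/8, d(BEUY,H)=25/8, d(BEUY,V)=77/8
4. join BEUY+H (d=25/8, Q=-67/2) ⇒ BEHUY; edges |BEUY|=47/16, |H|=3/16
  updated: d(BEHUY,D)=71/8, d(BEHUY,V)=19/4
5. join BEHUY+D (d=71/8, Q=-173/8) ⇒ BDEHUY; edges |BEHUY|=45/16, |D|=97/16
  updated: d(BDEHUY,V)=31/16
6. join BDEHUY+V (d=31/16) ⇒ BDEHUVY; edges |BDEHUY|=31/32, |V|=31/32
final tree: (((((B:59/16,(E:-9/10,Y:19/10):85/16):49/24,U:179/24):47/16,H:3/16):45/16,D:97/16):31/32,V:31/32)
total length: 535/16

535/16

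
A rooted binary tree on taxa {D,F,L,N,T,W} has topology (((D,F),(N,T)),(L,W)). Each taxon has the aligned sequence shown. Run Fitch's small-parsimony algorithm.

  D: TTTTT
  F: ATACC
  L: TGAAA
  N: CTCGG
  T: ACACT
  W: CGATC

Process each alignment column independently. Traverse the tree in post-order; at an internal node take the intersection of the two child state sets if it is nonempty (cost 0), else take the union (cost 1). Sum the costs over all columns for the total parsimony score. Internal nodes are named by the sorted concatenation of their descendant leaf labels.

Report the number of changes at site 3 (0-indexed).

site 0, node DF: D={T} ∪ F={A} → {A,T} (+1)
site 0, node NT: N={C} ∪ T={A} → {A,C} (+1)
site 0, node DFNT: DF={A,T} ∩ NT={A,C} → {A} (+0)
site 0, node LW: L={T} ∪ W={C} → {C,T} (+1)
site 0, node DFLNTW: DFNT={A} ∪ LW={C,T} → {A,C,T} (+1)
site 1, node DF: D={T} ∩ F={T} → {T} (+0)
site 1, node NT: N={T} ∪ T={C} → {C,T} (+1)
site 1, node DFNT: DF={T} ∩ NT={C,T} → {T} (+0)
site 1, node LW: L={G} ∩ W={G} → {G} (+0)
site 1, node DFLNTW: DFNT={T} ∪ LW={G} → {G,T} (+1)
site 2, node DF: D={T} ∪ F={A} → {A,T} (+1)
site 2, node NT: N={C} ∪ T={A} → {A,C} (+1)
site 2, node DFNT: DF={A,T} ∩ NT={A,C} → {A} (+0)
site 2, node LW: L={A} ∩ W={A} → {A} (+0)
site 2, node DFLNTW: DFNT={A} ∩ LW={A} → {A} (+0)
site 3, node DF: D={T} ∪ F={C} → {C,T} (+1)
site 3, node NT: N={G} ∪ T={C} → {C,G} (+1)
site 3, node DFNT: DF={C,T} ∩ NT={C,G} → {C} (+0)
site 3, node LW: L={A} ∪ W={T} → {A,T} (+1)
site 3, node DFLNTW: DFNT={C} ∪ LW={A,T} → {A,C,T} (+1)
site 4, node DF: D={T} ∪ F={C} → {C,T} (+1)
site 4, node NT: N={G} ∪ T={T} → {G,T} (+1)
site 4, node DFNT: DF={C,T} ∩ NT={G,T} → {T} (+0)
site 4, node LW: L={A} ∪ W={C} → {A,C} (+1)
site 4, node DFLNTW: DFNT={T} ∪ LW={A,C} → {A,C,T} (+1)
per-site changes: [4, 2, 2, 4, 4]; total = 16

4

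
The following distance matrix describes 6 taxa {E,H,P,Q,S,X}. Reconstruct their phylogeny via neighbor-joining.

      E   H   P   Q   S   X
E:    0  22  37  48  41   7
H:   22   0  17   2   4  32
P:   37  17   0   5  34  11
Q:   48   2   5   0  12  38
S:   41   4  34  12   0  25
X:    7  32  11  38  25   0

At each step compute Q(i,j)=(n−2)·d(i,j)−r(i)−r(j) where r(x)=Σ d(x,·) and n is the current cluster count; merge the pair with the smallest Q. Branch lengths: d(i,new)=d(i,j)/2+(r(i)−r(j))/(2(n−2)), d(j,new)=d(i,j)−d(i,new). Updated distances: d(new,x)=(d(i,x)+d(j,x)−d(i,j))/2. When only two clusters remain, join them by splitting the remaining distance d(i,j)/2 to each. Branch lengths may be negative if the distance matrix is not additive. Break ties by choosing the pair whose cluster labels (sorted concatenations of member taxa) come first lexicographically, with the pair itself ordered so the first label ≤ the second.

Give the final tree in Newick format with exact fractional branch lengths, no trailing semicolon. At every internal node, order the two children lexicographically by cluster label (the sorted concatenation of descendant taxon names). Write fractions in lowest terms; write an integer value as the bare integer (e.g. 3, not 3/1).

1. join E+X (d=7, Q=-240) ⇒ EX; edges |E|=35/4, |X|=-7/4
  updated: d(EX,H)=47/2, d(EX,P)=41/2, d(EX,Q)=79/2, d(EX,S)=59/2
2. join EX+P (d=41/2, Q=-128) ⇒ EPX; edges |EX|=49/3, |P|=25/6
  updated: d(EPX,H)=10, d(EPX,Q)=12, d(EPX,S)=43/2
3. join EPX+Q (d=12, Q=-91/2) ⇒ EPQX; edges |EPX|=83/8, |Q|=13/8
  updated: d(EPQX,H)=0, d(EPQX,S)=43/4
4. join EPQX+H (d=0, Q=-59/4) ⇒ EHPQX; edges |EPQX|=27/8, |H|=-27/8
  updated: d(EHPQX,S)=59/8
5. join EHPQX+S (d=59/8) ⇒ EHPQSX; edges |EHPQX|=59/16, |S|=59/16
final tree: (((((E:35/4,X:-7/4):49/3,P:25/6):83/8,Q:13/8):27/8,H:-27/8):59/16,S:59/16)
total length: 375/8

(((((E:35/4,X:-7/4):49/3,P:25/6):83/8,Q:13/8):27/8,H:-27/8):59/16,S:59/16)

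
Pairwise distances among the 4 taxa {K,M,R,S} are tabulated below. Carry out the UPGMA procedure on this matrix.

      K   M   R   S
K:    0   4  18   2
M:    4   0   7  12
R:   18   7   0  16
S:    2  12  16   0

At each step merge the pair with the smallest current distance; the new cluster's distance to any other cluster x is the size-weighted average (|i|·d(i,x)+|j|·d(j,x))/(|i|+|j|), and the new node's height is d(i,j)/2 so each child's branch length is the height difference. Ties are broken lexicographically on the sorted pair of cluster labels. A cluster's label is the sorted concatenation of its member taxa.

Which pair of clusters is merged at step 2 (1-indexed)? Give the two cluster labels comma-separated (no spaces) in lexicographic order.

M,R

iteration 1: select K,S (d=2); attach at lengths (1, 1); label the merged cluster KS
  updated: d(KS,M)=8, d(KS,R)=17
iteration 2: select M,R (d=7); attach at lengths (7/2, 7/2); label the merged cluster MR
  updated: d(KS,MR)=25/2
iteration 3: select KS,MR (d=25/2); attach at lengths (21/4, 11/4); label the merged cluster KMRS
final tree: ((K:1,S:1):21/4,(M:7/2,R:7/2):11/4)
total length: 17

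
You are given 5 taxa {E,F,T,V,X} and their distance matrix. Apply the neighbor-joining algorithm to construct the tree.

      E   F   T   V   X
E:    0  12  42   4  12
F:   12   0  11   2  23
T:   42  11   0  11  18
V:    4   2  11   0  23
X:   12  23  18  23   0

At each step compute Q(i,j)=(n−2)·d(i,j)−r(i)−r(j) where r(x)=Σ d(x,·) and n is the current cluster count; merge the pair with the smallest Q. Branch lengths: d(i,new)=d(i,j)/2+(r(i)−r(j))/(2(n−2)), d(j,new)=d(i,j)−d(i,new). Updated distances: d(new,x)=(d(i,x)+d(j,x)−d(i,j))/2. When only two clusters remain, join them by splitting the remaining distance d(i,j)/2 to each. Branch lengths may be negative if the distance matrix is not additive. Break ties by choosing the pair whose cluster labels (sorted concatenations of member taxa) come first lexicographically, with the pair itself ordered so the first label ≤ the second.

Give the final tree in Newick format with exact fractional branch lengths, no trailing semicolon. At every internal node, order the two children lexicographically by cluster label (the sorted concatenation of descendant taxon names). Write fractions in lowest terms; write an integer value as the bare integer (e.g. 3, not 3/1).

((((E:5,X:7):75/8,V:-15/8):23/8,F:1/8):87/16,T:87/16)

step 1: merge (E,X) at d=12, Q=-110; branch lengths E→5, X→7; new cluster EX
  updated: d(EX,F)=23/2, d(EX,T)=24, d(EX,V)=15/2
step 2: merge (EX,V) at d=15/2, Q=-97/2; branch lengths EX→75/8, V→-15/8; new cluster EVX
  updated: d(EVX,F)=3, d(EVX,T)=55/4
step 3: merge (EVX,F) at d=3, Q=-111/4; branch lengths EVX→23/8, F→1/8; new cluster EFVX
  updated: d(EFVX,T)=87/8
step 4: merge (EFVX,T) at d=87/8; branch lengths EFVX→87/16, T→87/16; new cluster EFTVX
final tree: ((((E:5,X:7):75/8,V:-15/8):23/8,F:1/8):87/16,T:87/16)
total length: 267/8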